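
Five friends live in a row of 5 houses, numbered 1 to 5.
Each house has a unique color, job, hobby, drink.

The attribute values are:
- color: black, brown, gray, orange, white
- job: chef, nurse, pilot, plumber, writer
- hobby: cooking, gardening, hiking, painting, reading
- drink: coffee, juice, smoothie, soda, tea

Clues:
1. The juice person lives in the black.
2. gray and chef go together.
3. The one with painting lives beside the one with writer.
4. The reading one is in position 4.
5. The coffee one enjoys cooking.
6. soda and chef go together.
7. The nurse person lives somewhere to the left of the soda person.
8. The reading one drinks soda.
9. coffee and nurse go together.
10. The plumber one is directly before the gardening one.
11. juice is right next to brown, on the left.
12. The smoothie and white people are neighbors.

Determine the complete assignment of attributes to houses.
Solution:

House | Color | Job | Hobby | Drink
-----------------------------------
  1   | black | plumber | painting | juice
  2   | brown | writer | gardening | smoothie
  3   | white | nurse | cooking | coffee
  4   | gray | chef | reading | soda
  5   | orange | pilot | hiking | tea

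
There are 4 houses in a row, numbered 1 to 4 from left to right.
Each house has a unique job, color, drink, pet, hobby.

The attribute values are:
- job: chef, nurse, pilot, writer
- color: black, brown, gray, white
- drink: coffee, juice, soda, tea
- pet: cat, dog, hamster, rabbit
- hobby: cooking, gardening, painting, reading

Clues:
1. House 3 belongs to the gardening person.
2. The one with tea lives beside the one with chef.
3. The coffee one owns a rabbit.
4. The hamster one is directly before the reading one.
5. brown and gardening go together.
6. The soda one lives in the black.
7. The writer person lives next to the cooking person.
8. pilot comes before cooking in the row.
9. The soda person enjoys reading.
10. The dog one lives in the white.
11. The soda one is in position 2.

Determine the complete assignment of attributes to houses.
Solution:

House | Job | Color | Drink | Pet | Hobby
-----------------------------------------
  1   | pilot | gray | tea | hamster | painting
  2   | chef | black | soda | cat | reading
  3   | writer | brown | coffee | rabbit | gardening
  4   | nurse | white | juice | dog | cooking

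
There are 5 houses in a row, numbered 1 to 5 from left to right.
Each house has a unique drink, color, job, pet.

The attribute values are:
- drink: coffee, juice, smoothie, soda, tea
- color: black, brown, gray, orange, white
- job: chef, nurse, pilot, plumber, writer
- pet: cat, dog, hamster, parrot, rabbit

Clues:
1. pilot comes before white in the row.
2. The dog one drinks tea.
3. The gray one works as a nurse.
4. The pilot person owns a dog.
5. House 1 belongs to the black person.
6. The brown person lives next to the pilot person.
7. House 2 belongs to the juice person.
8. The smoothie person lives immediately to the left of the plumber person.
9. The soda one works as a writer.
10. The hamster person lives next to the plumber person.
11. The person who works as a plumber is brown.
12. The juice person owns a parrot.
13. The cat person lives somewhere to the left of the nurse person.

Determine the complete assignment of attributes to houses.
Solution:

House | Drink | Color | Job | Pet
---------------------------------
  1   | smoothie | black | chef | hamster
  2   | juice | brown | plumber | parrot
  3   | tea | orange | pilot | dog
  4   | soda | white | writer | cat
  5   | coffee | gray | nurse | rabbit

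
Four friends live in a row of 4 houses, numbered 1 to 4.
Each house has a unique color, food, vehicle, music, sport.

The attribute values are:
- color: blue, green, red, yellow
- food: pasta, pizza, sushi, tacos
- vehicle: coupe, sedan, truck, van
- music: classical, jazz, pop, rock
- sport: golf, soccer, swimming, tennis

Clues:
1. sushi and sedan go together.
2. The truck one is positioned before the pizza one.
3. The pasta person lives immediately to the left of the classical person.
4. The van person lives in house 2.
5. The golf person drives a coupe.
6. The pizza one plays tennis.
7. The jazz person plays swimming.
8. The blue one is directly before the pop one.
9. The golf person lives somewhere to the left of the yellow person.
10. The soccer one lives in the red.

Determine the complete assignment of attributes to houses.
Solution:

House | Color | Food | Vehicle | Music | Sport
----------------------------------------------
  1   | red | pasta | truck | rock | soccer
  2   | blue | pizza | van | classical | tennis
  3   | green | tacos | coupe | pop | golf
  4   | yellow | sushi | sedan | jazz | swimming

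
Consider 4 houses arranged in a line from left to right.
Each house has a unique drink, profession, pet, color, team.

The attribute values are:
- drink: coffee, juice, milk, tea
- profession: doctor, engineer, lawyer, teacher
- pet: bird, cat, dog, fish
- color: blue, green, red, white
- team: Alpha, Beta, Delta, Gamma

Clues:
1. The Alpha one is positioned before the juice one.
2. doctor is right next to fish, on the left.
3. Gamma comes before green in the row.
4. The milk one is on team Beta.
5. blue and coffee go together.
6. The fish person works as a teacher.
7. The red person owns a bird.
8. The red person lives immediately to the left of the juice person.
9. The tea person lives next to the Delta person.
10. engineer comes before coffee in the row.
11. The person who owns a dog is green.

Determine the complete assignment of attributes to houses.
Solution:

House | Drink | Profession | Pet | Color | Team
-----------------------------------------------
  1   | tea | engineer | bird | red | Alpha
  2   | juice | doctor | cat | white | Delta
  3   | coffee | teacher | fish | blue | Gamma
  4   | milk | lawyer | dog | green | Beta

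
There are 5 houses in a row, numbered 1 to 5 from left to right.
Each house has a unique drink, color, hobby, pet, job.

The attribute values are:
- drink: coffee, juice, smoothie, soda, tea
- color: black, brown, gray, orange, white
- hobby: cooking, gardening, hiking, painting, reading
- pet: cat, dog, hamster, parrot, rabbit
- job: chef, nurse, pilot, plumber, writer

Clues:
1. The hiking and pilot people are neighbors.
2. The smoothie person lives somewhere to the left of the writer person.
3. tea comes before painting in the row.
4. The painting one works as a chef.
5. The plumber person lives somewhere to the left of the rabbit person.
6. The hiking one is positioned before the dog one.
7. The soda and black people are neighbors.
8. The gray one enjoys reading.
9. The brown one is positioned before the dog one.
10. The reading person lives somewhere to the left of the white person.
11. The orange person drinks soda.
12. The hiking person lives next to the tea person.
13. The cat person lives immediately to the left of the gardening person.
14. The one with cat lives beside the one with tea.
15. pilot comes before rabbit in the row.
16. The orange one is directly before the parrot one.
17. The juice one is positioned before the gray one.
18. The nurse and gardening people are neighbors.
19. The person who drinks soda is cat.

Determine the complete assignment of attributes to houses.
Solution:

House | Drink | Color | Hobby | Pet | Job
-----------------------------------------
  1   | soda | orange | hiking | cat | nurse
  2   | tea | black | gardening | parrot | pilot
  3   | juice | brown | painting | hamster | chef
  4   | smoothie | gray | reading | dog | plumber
  5   | coffee | white | cooking | rabbit | writer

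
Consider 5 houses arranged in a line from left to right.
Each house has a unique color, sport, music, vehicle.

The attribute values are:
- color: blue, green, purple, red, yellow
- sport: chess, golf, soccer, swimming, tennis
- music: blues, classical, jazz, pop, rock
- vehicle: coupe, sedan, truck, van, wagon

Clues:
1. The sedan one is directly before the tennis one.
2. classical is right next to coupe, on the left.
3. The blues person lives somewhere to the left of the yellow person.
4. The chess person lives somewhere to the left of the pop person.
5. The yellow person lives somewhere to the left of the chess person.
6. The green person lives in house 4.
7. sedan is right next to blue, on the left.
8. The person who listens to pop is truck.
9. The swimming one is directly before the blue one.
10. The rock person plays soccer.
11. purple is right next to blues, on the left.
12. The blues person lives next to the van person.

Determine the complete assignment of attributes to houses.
Solution:

House | Color | Sport | Music | Vehicle
---------------------------------------
  1   | purple | swimming | classical | sedan
  2   | blue | tennis | blues | coupe
  3   | yellow | soccer | rock | van
  4   | green | chess | jazz | wagon
  5   | red | golf | pop | truck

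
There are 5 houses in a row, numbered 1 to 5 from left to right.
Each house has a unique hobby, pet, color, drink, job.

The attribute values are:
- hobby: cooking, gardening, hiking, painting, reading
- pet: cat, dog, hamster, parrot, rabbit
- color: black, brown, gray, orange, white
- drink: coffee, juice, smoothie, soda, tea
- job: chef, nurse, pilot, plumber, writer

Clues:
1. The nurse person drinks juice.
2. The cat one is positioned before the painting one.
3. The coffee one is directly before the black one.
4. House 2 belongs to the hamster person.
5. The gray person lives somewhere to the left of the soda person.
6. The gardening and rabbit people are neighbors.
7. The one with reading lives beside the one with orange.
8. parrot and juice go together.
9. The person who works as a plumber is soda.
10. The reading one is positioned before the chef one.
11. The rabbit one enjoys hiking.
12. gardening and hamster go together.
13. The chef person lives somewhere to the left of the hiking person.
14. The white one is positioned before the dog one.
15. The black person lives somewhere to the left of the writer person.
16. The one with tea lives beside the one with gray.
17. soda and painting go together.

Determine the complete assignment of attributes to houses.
Solution:

House | Hobby | Pet | Color | Drink | Job
-----------------------------------------
  1   | reading | parrot | white | juice | nurse
  2   | gardening | hamster | orange | coffee | chef
  3   | hiking | rabbit | black | tea | pilot
  4   | cooking | cat | gray | smoothie | writer
  5   | painting | dog | brown | soda | plumber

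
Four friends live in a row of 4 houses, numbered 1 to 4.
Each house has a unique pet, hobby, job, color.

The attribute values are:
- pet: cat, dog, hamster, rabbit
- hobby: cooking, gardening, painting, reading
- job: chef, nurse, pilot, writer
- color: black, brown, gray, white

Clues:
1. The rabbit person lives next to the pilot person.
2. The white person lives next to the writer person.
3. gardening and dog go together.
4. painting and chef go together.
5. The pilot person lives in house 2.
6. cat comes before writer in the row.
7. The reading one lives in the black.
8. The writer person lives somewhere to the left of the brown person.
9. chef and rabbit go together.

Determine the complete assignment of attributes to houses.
Solution:

House | Pet | Hobby | Job | Color
---------------------------------
  1   | rabbit | painting | chef | gray
  2   | cat | cooking | pilot | white
  3   | hamster | reading | writer | black
  4   | dog | gardening | nurse | brown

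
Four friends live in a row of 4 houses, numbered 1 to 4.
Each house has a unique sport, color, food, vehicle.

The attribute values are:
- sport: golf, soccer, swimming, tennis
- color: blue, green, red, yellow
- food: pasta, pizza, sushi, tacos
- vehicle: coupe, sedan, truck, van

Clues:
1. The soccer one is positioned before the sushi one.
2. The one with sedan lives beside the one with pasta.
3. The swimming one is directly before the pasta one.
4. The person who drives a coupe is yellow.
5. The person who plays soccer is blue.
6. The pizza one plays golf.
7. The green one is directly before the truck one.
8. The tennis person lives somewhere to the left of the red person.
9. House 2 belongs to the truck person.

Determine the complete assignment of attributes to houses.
Solution:

House | Sport | Color | Food | Vehicle
--------------------------------------
  1   | swimming | green | tacos | sedan
  2   | soccer | blue | pasta | truck
  3   | tennis | yellow | sushi | coupe
  4   | golf | red | pizza | van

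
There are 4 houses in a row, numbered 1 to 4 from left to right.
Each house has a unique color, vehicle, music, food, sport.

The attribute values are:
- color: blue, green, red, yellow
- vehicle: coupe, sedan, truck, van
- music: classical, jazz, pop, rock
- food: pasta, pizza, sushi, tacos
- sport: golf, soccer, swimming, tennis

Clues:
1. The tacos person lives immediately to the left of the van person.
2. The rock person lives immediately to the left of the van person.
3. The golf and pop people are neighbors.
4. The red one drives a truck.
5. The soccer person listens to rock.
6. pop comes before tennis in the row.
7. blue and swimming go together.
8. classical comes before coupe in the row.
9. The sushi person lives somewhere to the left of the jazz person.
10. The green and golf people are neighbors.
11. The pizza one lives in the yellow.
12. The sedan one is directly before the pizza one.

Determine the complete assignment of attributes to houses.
Solution:

House | Color | Vehicle | Music | Food | Sport
----------------------------------------------
  1   | green | sedan | rock | tacos | soccer
  2   | yellow | van | classical | pizza | golf
  3   | blue | coupe | pop | sushi | swimming
  4   | red | truck | jazz | pasta | tennis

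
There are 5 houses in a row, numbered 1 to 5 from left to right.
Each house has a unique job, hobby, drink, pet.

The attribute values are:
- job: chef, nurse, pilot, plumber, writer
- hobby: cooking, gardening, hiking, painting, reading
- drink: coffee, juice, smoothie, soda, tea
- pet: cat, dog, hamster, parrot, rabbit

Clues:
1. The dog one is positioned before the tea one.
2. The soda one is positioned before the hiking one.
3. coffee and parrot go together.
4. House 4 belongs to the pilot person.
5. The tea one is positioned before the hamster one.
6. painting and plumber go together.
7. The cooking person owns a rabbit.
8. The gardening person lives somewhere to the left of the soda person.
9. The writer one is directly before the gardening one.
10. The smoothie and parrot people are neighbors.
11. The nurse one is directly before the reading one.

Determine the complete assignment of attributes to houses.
Solution:

House | Job | Hobby | Drink | Pet
---------------------------------
  1   | writer | cooking | smoothie | rabbit
  2   | nurse | gardening | coffee | parrot
  3   | chef | reading | soda | dog
  4   | pilot | hiking | tea | cat
  5   | plumber | painting | juice | hamster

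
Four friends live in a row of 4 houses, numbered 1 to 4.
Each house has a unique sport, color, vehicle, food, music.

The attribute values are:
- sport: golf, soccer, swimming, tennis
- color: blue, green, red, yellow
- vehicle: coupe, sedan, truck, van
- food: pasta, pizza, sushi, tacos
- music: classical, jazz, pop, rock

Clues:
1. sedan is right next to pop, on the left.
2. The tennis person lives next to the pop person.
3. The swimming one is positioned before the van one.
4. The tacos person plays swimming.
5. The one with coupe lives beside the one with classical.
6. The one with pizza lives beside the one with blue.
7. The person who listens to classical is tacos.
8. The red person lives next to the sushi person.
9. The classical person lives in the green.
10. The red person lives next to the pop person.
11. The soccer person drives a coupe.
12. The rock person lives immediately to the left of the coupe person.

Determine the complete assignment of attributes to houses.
Solution:

House | Sport | Color | Vehicle | Food | Music
----------------------------------------------
  1   | tennis | red | sedan | pizza | rock
  2   | soccer | blue | coupe | sushi | pop
  3   | swimming | green | truck | tacos | classical
  4   | golf | yellow | van | pasta | jazz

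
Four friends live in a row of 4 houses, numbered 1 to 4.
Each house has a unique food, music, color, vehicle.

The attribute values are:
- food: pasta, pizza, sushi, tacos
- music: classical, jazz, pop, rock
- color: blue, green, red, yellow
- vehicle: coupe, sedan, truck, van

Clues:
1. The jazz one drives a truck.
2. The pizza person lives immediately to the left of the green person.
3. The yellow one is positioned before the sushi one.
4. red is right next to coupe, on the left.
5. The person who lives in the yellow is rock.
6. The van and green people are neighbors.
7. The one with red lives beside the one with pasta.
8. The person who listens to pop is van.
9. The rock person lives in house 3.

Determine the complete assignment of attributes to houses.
Solution:

House | Food | Music | Color | Vehicle
--------------------------------------
  1   | pizza | pop | red | van
  2   | pasta | classical | green | coupe
  3   | tacos | rock | yellow | sedan
  4   | sushi | jazz | blue | truck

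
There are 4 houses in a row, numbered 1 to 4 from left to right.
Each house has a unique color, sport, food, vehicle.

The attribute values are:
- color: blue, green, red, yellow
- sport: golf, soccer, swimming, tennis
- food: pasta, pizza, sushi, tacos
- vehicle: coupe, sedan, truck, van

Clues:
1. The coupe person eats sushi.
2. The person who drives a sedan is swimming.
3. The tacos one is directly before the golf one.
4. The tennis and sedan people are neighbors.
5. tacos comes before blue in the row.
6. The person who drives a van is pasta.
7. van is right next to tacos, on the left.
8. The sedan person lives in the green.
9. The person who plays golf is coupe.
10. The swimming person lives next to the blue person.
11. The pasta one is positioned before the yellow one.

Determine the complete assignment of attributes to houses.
Solution:

House | Color | Sport | Food | Vehicle
--------------------------------------
  1   | red | tennis | pasta | van
  2   | green | swimming | tacos | sedan
  3   | blue | golf | sushi | coupe
  4   | yellow | soccer | pizza | truck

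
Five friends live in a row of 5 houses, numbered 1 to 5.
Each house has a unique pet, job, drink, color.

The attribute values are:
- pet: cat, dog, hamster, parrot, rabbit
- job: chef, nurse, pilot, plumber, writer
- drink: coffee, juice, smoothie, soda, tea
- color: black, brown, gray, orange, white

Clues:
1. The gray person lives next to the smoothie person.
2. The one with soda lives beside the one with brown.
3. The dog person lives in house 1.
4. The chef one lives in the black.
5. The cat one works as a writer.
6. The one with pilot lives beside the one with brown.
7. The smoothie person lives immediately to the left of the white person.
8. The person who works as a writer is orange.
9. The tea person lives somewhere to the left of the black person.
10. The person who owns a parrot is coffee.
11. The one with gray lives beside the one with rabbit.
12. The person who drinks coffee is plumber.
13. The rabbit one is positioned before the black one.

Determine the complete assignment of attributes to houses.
Solution:

House | Pet | Job | Drink | Color
---------------------------------
  1   | dog | pilot | soda | gray
  2   | rabbit | nurse | smoothie | brown
  3   | parrot | plumber | coffee | white
  4   | cat | writer | tea | orange
  5   | hamster | chef | juice | black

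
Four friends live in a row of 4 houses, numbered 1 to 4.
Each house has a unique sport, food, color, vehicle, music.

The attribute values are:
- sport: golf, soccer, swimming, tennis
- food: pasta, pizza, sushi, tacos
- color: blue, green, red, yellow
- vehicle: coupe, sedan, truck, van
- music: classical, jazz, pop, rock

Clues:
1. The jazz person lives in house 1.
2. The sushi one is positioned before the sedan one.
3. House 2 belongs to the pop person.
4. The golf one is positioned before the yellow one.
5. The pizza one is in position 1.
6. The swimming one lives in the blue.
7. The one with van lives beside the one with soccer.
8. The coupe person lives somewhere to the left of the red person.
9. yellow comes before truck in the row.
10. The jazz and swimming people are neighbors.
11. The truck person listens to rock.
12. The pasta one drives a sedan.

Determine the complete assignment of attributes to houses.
Solution:

House | Sport | Food | Color | Vehicle | Music
----------------------------------------------
  1   | golf | pizza | green | coupe | jazz
  2   | swimming | sushi | blue | van | pop
  3   | soccer | pasta | yellow | sedan | classical
  4   | tennis | tacos | red | truck | rock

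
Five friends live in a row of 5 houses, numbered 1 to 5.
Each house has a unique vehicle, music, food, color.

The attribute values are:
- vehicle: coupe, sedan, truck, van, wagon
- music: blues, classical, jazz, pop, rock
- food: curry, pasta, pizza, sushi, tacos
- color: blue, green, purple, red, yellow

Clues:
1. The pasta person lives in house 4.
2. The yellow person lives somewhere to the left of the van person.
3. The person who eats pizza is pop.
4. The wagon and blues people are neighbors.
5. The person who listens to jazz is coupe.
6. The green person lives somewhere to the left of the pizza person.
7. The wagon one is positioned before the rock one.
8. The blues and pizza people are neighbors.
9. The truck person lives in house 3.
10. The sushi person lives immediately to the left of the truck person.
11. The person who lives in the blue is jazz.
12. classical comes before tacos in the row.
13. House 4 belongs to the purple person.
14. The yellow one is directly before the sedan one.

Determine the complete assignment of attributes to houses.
Solution:

House | Vehicle | Music | Food | Color
--------------------------------------
  1   | wagon | classical | curry | yellow
  2   | sedan | blues | sushi | green
  3   | truck | pop | pizza | red
  4   | van | rock | pasta | purple
  5   | coupe | jazz | tacos | blue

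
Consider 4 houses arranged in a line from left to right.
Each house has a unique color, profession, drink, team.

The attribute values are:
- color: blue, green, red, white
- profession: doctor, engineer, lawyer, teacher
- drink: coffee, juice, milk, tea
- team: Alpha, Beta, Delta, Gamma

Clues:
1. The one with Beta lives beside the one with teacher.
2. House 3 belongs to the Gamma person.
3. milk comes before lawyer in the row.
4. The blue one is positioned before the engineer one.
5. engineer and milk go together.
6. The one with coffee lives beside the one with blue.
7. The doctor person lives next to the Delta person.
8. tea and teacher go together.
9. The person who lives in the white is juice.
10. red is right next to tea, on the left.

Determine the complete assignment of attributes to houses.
Solution:

House | Color | Profession | Drink | Team
-----------------------------------------
  1   | red | doctor | coffee | Beta
  2   | blue | teacher | tea | Delta
  3   | green | engineer | milk | Gamma
  4   | white | lawyer | juice | Alpha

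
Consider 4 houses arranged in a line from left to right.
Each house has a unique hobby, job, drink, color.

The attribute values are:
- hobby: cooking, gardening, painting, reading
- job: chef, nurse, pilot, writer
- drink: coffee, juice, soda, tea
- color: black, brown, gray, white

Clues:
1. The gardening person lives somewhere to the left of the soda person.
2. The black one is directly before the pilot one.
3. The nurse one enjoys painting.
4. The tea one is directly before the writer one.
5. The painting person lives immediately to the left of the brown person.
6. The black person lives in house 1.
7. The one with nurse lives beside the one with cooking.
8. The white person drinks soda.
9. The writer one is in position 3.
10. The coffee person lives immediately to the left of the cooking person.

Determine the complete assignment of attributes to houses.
Solution:

House | Hobby | Job | Drink | Color
-----------------------------------
  1   | painting | nurse | coffee | black
  2   | cooking | pilot | tea | brown
  3   | gardening | writer | juice | gray
  4   | reading | chef | soda | white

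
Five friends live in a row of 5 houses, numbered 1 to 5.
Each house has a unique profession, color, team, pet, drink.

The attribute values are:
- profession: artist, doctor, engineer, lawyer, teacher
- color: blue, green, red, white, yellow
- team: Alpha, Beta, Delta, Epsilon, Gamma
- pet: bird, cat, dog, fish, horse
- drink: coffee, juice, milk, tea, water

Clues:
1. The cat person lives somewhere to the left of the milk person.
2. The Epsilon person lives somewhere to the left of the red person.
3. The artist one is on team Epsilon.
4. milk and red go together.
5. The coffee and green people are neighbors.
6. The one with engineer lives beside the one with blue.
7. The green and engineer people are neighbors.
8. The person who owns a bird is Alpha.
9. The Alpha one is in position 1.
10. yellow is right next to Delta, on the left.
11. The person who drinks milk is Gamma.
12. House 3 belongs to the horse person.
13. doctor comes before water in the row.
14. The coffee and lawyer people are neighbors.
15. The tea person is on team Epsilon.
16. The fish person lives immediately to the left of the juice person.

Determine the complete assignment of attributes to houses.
Solution:

House | Profession | Color | Team | Pet | Drink
-----------------------------------------------
  1   | doctor | yellow | Alpha | bird | coffee
  2   | lawyer | green | Delta | fish | water
  3   | engineer | white | Beta | horse | juice
  4   | artist | blue | Epsilon | cat | tea
  5   | teacher | red | Gamma | dog | milk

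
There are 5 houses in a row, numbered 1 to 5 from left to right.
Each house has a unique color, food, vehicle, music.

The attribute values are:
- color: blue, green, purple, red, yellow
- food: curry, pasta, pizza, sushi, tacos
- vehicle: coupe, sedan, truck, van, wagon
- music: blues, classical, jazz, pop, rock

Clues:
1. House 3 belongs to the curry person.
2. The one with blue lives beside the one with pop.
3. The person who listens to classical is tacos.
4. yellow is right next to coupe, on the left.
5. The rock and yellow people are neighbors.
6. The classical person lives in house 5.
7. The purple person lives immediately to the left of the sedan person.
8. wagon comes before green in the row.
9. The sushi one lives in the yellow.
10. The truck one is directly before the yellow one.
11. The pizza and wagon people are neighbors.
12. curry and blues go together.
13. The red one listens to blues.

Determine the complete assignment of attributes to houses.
Solution:

House | Color | Food | Vehicle | Music
--------------------------------------
  1   | blue | pizza | truck | rock
  2   | yellow | sushi | wagon | pop
  3   | red | curry | coupe | blues
  4   | purple | pasta | van | jazz
  5   | green | tacos | sedan | classical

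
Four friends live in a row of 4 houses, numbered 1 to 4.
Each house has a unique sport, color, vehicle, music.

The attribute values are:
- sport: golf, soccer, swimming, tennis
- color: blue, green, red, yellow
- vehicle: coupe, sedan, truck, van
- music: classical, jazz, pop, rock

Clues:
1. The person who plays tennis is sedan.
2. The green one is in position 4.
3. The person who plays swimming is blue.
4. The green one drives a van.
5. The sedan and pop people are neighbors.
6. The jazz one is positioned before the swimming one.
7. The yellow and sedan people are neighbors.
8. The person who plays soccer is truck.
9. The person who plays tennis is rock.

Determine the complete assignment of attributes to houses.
Solution:

House | Sport | Color | Vehicle | Music
---------------------------------------
  1   | soccer | yellow | truck | jazz
  2   | tennis | red | sedan | rock
  3   | swimming | blue | coupe | pop
  4   | golf | green | van | classical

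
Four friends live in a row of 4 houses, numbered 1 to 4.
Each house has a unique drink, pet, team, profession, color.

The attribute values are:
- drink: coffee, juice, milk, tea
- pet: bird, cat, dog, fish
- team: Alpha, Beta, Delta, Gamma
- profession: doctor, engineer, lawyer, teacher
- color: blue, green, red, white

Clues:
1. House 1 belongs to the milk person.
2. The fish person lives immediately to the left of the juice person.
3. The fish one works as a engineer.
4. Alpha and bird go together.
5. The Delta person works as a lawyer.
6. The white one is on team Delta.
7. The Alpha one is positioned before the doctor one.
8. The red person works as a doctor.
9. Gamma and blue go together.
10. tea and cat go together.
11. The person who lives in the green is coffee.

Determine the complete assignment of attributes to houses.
Solution:

House | Drink | Pet | Team | Profession | Color
-----------------------------------------------
  1   | milk | fish | Gamma | engineer | blue
  2   | juice | dog | Delta | lawyer | white
  3   | coffee | bird | Alpha | teacher | green
  4   | tea | cat | Beta | doctor | red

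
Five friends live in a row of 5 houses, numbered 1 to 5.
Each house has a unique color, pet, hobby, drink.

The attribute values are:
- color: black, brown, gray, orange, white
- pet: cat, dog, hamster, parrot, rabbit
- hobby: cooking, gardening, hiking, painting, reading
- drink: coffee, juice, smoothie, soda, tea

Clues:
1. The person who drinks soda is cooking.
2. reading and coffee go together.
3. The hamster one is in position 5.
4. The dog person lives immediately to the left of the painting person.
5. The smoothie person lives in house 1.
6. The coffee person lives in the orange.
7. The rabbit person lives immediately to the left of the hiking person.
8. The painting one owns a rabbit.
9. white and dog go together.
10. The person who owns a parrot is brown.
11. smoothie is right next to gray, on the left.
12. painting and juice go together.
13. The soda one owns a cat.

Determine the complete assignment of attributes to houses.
Solution:

House | Color | Pet | Hobby | Drink
-----------------------------------
  1   | white | dog | gardening | smoothie
  2   | gray | rabbit | painting | juice
  3   | brown | parrot | hiking | tea
  4   | black | cat | cooking | soda
  5   | orange | hamster | reading | coffee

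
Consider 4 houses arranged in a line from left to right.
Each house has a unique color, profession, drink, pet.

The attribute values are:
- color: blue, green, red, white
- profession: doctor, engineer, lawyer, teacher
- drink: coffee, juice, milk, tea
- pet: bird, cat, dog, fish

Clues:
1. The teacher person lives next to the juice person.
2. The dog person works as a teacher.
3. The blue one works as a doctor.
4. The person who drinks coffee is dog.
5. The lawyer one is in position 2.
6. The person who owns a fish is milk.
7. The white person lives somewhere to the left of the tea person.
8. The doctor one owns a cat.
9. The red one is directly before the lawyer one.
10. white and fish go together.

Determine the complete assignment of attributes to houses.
Solution:

House | Color | Profession | Drink | Pet
----------------------------------------
  1   | red | teacher | coffee | dog
  2   | green | lawyer | juice | bird
  3   | white | engineer | milk | fish
  4   | blue | doctor | tea | cat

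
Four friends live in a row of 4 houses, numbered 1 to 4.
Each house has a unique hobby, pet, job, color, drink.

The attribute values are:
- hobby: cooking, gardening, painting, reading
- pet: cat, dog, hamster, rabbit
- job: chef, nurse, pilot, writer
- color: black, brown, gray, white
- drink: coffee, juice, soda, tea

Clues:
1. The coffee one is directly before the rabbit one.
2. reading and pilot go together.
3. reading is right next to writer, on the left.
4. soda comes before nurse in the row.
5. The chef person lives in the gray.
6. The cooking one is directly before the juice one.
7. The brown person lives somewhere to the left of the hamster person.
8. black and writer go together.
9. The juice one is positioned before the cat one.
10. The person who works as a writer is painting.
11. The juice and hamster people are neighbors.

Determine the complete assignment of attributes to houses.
Solution:

House | Hobby | Pet | Job | Color | Drink
-----------------------------------------
  1   | cooking | dog | chef | gray | coffee
  2   | reading | rabbit | pilot | brown | juice
  3   | painting | hamster | writer | black | soda
  4   | gardening | cat | nurse | white | tea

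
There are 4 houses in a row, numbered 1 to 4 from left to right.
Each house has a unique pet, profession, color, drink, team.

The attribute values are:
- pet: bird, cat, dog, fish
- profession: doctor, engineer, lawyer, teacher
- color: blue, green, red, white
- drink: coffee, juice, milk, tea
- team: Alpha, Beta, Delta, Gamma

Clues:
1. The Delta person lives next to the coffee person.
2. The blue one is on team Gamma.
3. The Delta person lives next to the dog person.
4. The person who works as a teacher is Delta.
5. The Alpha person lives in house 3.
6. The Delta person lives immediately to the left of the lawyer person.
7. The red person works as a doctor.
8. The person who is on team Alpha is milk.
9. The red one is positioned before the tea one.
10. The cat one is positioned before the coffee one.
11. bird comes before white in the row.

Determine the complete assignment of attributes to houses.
Solution:

House | Pet | Profession | Color | Drink | Team
-----------------------------------------------
  1   | cat | teacher | green | juice | Delta
  2   | dog | lawyer | blue | coffee | Gamma
  3   | bird | doctor | red | milk | Alpha
  4   | fish | engineer | white | tea | Beta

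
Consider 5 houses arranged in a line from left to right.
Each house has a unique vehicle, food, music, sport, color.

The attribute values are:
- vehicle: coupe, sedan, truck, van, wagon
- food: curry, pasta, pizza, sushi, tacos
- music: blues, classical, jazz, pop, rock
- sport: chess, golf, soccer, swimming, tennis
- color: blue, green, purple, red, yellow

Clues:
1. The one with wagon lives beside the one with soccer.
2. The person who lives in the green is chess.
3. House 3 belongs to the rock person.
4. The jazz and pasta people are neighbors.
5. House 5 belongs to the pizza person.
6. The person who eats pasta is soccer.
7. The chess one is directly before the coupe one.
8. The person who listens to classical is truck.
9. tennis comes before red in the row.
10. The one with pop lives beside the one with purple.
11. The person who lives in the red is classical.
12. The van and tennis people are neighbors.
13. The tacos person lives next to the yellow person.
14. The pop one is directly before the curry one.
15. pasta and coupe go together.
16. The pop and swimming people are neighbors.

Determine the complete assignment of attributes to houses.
Solution:

House | Vehicle | Food | Music | Sport | Color
----------------------------------------------
  1   | wagon | tacos | jazz | chess | green
  2   | coupe | pasta | pop | soccer | yellow
  3   | van | curry | rock | swimming | purple
  4   | sedan | sushi | blues | tennis | blue
  5   | truck | pizza | classical | golf | red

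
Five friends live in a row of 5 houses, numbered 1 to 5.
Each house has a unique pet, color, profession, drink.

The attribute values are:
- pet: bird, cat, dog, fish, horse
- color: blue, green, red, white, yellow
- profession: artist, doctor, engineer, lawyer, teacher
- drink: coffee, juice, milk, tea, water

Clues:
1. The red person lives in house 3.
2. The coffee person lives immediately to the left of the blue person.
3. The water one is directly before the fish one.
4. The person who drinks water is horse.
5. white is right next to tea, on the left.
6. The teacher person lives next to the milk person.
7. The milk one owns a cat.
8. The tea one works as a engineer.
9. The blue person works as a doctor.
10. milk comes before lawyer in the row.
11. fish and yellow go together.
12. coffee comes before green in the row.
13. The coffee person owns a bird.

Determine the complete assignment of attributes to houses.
Solution:

House | Pet | Color | Profession | Drink
----------------------------------------
  1   | horse | white | artist | water
  2   | fish | yellow | engineer | tea
  3   | bird | red | teacher | coffee
  4   | cat | blue | doctor | milk
  5   | dog | green | lawyer | juice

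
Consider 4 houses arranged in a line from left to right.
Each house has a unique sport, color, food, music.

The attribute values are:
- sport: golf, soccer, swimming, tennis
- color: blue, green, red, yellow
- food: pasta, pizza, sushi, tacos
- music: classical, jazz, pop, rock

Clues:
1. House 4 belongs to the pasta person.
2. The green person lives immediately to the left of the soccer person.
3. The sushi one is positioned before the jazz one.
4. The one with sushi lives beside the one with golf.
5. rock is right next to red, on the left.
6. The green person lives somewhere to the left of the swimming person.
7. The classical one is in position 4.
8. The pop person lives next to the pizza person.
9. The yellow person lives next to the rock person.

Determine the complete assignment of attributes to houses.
Solution:

House | Sport | Color | Food | Music
------------------------------------
  1   | tennis | yellow | sushi | pop
  2   | golf | green | pizza | rock
  3   | soccer | red | tacos | jazz
  4   | swimming | blue | pasta | classical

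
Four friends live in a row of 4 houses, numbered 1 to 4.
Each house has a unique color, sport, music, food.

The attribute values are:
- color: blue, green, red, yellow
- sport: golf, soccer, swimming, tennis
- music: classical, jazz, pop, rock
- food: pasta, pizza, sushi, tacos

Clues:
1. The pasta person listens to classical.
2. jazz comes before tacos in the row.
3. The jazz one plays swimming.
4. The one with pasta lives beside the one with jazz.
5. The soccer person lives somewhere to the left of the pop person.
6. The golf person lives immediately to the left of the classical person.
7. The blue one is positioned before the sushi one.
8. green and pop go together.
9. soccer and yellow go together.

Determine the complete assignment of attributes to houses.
Solution:

House | Color | Sport | Music | Food
------------------------------------
  1   | blue | golf | rock | pizza
  2   | yellow | soccer | classical | pasta
  3   | red | swimming | jazz | sushi
  4   | green | tennis | pop | tacos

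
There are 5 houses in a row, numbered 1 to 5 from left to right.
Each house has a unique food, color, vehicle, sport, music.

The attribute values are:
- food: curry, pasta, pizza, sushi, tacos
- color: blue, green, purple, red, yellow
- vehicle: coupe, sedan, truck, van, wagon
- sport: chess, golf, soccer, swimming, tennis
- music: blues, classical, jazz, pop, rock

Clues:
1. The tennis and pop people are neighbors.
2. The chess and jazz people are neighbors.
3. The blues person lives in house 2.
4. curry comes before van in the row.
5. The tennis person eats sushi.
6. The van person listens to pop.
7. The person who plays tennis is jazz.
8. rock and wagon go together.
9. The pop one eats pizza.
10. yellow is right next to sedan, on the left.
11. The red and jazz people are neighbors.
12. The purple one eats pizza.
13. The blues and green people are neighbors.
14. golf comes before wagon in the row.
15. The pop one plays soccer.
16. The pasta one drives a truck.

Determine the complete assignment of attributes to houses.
Solution:

House | Food | Color | Vehicle | Sport | Music
----------------------------------------------
  1   | pasta | yellow | truck | golf | classical
  2   | curry | red | sedan | chess | blues
  3   | sushi | green | coupe | tennis | jazz
  4   | pizza | purple | van | soccer | pop
  5   | tacos | blue | wagon | swimming | rock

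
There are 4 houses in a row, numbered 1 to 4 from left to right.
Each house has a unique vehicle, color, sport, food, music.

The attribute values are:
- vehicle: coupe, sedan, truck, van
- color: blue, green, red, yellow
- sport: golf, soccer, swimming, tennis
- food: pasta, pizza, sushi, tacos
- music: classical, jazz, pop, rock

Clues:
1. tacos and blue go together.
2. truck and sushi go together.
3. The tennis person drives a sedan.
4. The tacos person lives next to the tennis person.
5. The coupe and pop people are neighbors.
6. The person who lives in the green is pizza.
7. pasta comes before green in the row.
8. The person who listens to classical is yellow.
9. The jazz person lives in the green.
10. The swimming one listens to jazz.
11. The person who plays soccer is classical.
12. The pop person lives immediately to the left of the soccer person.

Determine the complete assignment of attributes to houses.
Solution:

House | Vehicle | Color | Sport | Food | Music
----------------------------------------------
  1   | coupe | blue | golf | tacos | rock
  2   | sedan | red | tennis | pasta | pop
  3   | truck | yellow | soccer | sushi | classical
  4   | van | green | swimming | pizza | jazz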